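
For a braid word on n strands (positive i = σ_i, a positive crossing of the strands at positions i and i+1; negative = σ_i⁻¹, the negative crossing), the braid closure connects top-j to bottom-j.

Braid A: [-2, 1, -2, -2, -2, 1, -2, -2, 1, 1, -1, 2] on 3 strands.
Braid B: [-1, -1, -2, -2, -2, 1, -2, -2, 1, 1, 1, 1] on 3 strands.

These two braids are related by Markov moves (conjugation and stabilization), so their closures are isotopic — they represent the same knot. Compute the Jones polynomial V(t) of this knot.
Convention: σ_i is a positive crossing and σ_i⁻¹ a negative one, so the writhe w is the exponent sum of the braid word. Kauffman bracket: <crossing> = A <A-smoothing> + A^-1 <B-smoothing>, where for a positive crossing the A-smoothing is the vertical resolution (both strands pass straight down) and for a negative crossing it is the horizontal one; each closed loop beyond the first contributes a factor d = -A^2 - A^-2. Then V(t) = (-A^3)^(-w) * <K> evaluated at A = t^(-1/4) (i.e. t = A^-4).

Markov-equivalent braids have isotopic closures, hence identical knot invariants. Strip the Markov moves from each word to reach a common short braid β, then compute V(t) once on β.
Braid A: s2^-1 s1 s2^-1 s2^-1 s2^-1 s1 s2^-1 s2^-1 s1 s1 s1^-1 s2 on 3 strands reduces by inverse Markov moves (closure unchanged at each step):
  Deconjugate: the word is γ·β·γ⁻¹ with γ = s2^-1 s1 (prefix) and γ⁻¹ = s1^-1 s2 (suffix); strip both.
Reduced to β = s2^-1 s2^-1 s2^-1 s1 s2^-1 s2^-1 s1 s1 on 3 strands, 8 crossings.
Braid B: s1^-1 s1^-1 s2^-1 s2^-1 s2^-1 s1 s2^-1 s2^-1 s1 s1 s1 s1 on 3 strands reduces by inverse Markov moves (closure unchanged at each step):
  Deconjugate: the word is γ·β·γ⁻¹ with γ = s1^-1 s1^-1 (prefix) and γ⁻¹ = s1 s1 (suffix); strip both.
Reduced to β = s2^-1 s2^-1 s2^-1 s1 s2^-1 s2^-1 s1 s1 on 3 strands, 8 crossings.
Both give the same β = s2^-1 s2^-1 s2^-1 s1 s2^-1 s2^-1 s1 s1 on 3 strands, so one state sum suffices:
Braid: s2^-1 s2^-1 s2^-1 s1 s2^-1 s2^-1 s1 s1 on 3 strands, 8 crossings.
Writhe w = (#positive) - (#negative) = 3 - 5 = -2.
State-sum expansion of <K>. There are 2^8 = 256 states.
For each crossing: s=0 is the vertical smoothing, s=1 horizontal. Crossing k contributes A^(sign_k * (1 - 2*s_k)); loop factor d = -A^2 - A^-2.
Tabulate the states by total A-exponent and number of loops L (A-exp: L × count):
  A^8: L=6 ×1
  A^6: L=5 ×8
  A^4: L=4 ×27, L=6 ×1
  A^2: L=3 ×50, L=5 ×6
  A^0: L=2 ×53, L=4 ×17
  A^-2: L=1 ×27, L=3 ×28, L=5 ×1
  A^-4: L=2 ×24, L=4 ×4
  A^-6: L=3 ×8
  A^-8: L=4 ×1
Each group contributes A^e * Σ count * d^(L-1):
Powers of d = -A^2 - A^-2: d^2 = A^4 + 2 + A^-4; d^3 = -A^6 - 3*A^2 - 3*A^-2 - A^-6; d^4 = A^8 + 4*A^4 + 6 + 4*A^-4 + A^-8; d^5 = -A^10 - 5*A^6 - 10*A^2 - 10*A^-2 - 5*A^-6 - A^-10.
  A^8 * (d^5) = -A^18 - 5*A^14 - 10*A^10 - 10*A^6 - 5*A^2 - A^-2
  A^6 * (8*d^4) = 8*A^14 + 32*A^10 + 48*A^6 + 32*A^2 + 8*A^-2
  A^4 * (27*d^3 + d^5) = -A^14 - 32*A^10 - 91*A^6 - 91*A^2 - 32*A^-2 - A^-6
  A^2 * (50*d^2 + 6*d^4) = 6*A^10 + 74*A^6 + 136*A^2 + 74*A^-2 + 6*A^-6
  A^0 * (53*d + 17*d^3) = -17*A^6 - 104*A^2 - 104*A^-2 - 17*A^-6
  A^-2 * (27 + 28*d^2 + d^4) = A^6 + 32*A^2 + 89*A^-2 + 32*A^-6 + A^-10
  A^-4 * (24*d + 4*d^3) = -4*A^2 - 36*A^-2 - 36*A^-6 - 4*A^-10
  A^-6 * (8*d^2) = 8*A^-2 + 16*A^-6 + 8*A^-10
  A^-8 * (d^3) = -A^-2 - 3*A^-6 - 3*A^-10 - A^-14
Summing the groups: <K> = -A^18 + 2*A^14 - 4*A^10 + 5*A^6 - 4*A^2 + 5*A^-2 - 3*A^-6 + 2*A^-10 - A^-14
Normalise by the writhe: (-A^3)^(-w) = (-A^3)^(2) = A^6, so f(A) = A^6 * <K> = -A^24 + 2*A^20 - 4*A^16 + 5*A^12 - 4*A^8 + 5*A^4 - 3 + 2*A^-4 - A^-8.
Substitute A = t^(-1/4), i.e. A^e → t^(-e/4): V(t) = -t^2 + 2*t - 3 + 5*t^-1 - 4*t^-2 + 5*t^-3 - 4*t^-4 + 2*t^-5 - t^-6

Answer: -t^2 + 2*t - 3 + 5*t^-1 - 4*t^-2 + 5*t^-3 - 4*t^-4 + 2*t^-5 - t^-6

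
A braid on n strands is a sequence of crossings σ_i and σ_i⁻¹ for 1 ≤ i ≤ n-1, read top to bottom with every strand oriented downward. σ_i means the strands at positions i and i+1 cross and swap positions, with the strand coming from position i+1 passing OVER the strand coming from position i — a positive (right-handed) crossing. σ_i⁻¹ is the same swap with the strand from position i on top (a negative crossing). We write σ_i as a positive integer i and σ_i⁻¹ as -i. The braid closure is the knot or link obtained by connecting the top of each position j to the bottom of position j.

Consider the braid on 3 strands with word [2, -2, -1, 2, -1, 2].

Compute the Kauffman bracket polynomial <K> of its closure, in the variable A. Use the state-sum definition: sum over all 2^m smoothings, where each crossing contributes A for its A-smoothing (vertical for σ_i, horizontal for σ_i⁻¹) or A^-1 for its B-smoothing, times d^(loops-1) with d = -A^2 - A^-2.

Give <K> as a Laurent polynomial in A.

First cancel adjacent σ_i σ_i⁻¹ pairs (Reidemeister II — same braid, same closure): s2 s2^-1 s1^-1 s2 s1^-1 s2 → s1^-1 s2 s1^-1 s2.
Braid: s1^-1 s2 s1^-1 s2 on 3 strands, 4 crossings.
Writhe w = (#positive) - (#negative) = 2 - 2 = 0.
State-sum expansion of <K>. There are 2^4 = 16 states.
For each crossing: s=0 is the vertical smoothing, s=1 horizontal. Crossing k contributes A^(sign_k * (1 - 2*s_k)); loop factor d = -A^2 - A^-2.
  state 0000: A-exp=+0, loops=3, term = A^0 * d^2
  state 0001: A-exp=-2, loops=2, term = A^-2 * d^1
  state 0010: A-exp=+2, loops=2, term = A^2 * d^1
  state 0011: A-exp=+0, loops=1, term = A^0 * d^0
  state 0100: A-exp=-2, loops=2, term = A^-2 * d^1
  state 0101: A-exp=-4, loops=3, term = A^-4 * d^2
  state 0110: A-exp=+0, loops=1, term = A^0 * d^0
  state 0111: A-exp=-2, loops=2, term = A^-2 * d^1
  state 1000: A-exp=+2, loops=2, term = A^2 * d^1
  state 1001: A-exp=+0, loops=1, term = A^0 * d^0
  state 1010: A-exp=+4, loops=3, term = A^4 * d^2
  state 1011: A-exp=+2, loops=2, term = A^2 * d^1
  state 1100: A-exp=+0, loops=1, term = A^0 * d^0
  state 1101: A-exp=-2, loops=2, term = A^-2 * d^1
  state 1110: A-exp=+2, loops=2, term = A^2 * d^1
  state 1111: A-exp=+0, loops=1, term = A^0 * d^0
Collect the terms by A-exponent (count of states per loop number):
Powers of d = -A^2 - A^-2: d^2 = A^4 + 2 + A^-4.
  A^4 * (d^2) = A^8 + 2*A^4 + 1
  A^2 * (4*d) = -4*A^4 - 4
  A^0 * (5 + d^2) = A^4 + 7 + A^-4
  A^-2 * (4*d) = -4 - 4*A^-4
  A^-4 * (d^2) = 1 + 2*A^-4 + A^-8
Summing the groups: <K> = A^8 - A^4 + 1 - A^-4 + A^-8

Answer: A^8 - A^4 + 1 - A^-4 + A^-8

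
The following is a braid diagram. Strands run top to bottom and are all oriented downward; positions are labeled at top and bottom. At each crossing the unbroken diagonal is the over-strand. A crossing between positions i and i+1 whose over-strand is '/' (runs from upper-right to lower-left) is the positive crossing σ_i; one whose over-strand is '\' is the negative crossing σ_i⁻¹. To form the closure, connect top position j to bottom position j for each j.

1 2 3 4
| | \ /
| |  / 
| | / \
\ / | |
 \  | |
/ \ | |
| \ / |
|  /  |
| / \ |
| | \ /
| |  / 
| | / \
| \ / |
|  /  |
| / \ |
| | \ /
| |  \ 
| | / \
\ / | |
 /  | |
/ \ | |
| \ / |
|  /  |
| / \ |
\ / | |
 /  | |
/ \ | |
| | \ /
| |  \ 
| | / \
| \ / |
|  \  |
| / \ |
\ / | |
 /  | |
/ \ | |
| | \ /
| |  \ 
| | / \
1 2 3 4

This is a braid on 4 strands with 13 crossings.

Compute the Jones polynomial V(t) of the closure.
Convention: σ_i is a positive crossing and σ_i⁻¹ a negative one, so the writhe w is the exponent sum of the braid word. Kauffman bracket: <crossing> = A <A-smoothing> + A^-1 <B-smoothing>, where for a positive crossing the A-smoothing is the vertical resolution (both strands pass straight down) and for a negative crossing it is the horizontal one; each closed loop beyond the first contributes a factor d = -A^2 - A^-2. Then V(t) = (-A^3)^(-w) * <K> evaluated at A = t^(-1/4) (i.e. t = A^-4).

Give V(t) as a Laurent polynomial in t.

Reading the diagram top to bottom ('/'-over between positions i,i+1 = s_i, '\'-over = s_i^-1): braid word = s3 s1^-1 s2 s3 s2 s3^-1 s1 s2 s1 s3^-1 s2^-1 s1 s3^-1.
The presented braid s3 s1^-1 s2 s3 s2 s3^-1 s1 s2 s1 s3^-1 s2^-1 s1 s3^-1 on 4 strands reduces by inverse Markov moves (closure unchanged at each step):
  Deconjugate: the word is γ·β·γ⁻¹ with γ = s3 s1^-1 (prefix) and γ⁻¹ = s1 s3^-1 (suffix); strip both.
  Deconjugate: the word is γ·β·γ⁻¹ with γ = s2 s3 (prefix) and γ⁻¹ = s3^-1 s2^-1 (suffix); strip both.
Reduced to β = s2 s3^-1 s1 s2 s1 on 4 strands, 5 crossings.
Compute on β:
Braid: s2 s3^-1 s1 s2 s1 on 4 strands, 5 crossings.
Writhe w = (#positive) - (#negative) = 4 - 1 = 3.
Enumerate smoothing states for the bracket polynomial. There are 2^5 = 32 states.
Each crossing splits two ways (0=vertical, 1=horizontal). The state's weight is A^(#A-smoothings - #B-smoothings) * d^(loops - 1).
  state 00000: A-exp=+3, loops=4, term = A^3 * d^3
  state 00001: A-exp=+1, loops=3, term = A^1 * d^2
  state 00010: A-exp=+1, loops=3, term = A^1 * d^2
  state 00011: A-exp=-1, loops=2, term = A^-1 * d^1
  state 00100: A-exp=+1, loops=3, term = A^1 * d^2
  state 00101: A-exp=-1, loops=4, term = A^-1 * d^3
  state 00110: A-exp=-1, loops=2, term = A^-1 * d^1
  state 00111: A-exp=-3, loops=3, term = A^-3 * d^2
  state 01000: A-exp=+5, loops=3, term = A^5 * d^2
  state 01001: A-exp=+3, loops=2, term = A^3 * d^1
  state 01010: A-exp=+3, loops=2, term = A^3 * d^1
  state 01011: A-exp=+1, loops=1, term = A^1 * d^0
  state 01100: A-exp=+3, loops=2, term = A^3 * d^1
  state 01101: A-exp=+1, loops=3, term = A^1 * d^2
  state 01110: A-exp=+1, loops=1, term = A^1 * d^0
  state 01111: A-exp=-1, loops=2, term = A^-1 * d^1
  state 10000: A-exp=+1, loops=3, term = A^1 * d^2
  state 10001: A-exp=-1, loops=2, term = A^-1 * d^1
  state 10010: A-exp=-1, loops=4, term = A^-1 * d^3
  state 10011: A-exp=-3, loops=3, term = A^-3 * d^2
  state 10100: A-exp=-1, loops=2, term = A^-1 * d^1
  state 10101: A-exp=-3, loops=3, term = A^-3 * d^2
  state 10110: A-exp=-3, loops=3, term = A^-3 * d^2
  state 10111: A-exp=-5, loops=2, term = A^-5 * d^1
  state 11000: A-exp=+3, loops=2, term = A^3 * d^1
  state 11001: A-exp=+1, loops=1, term = A^1 * d^0
  state 11010: A-exp=+1, loops=3, term = A^1 * d^2
  state 11011: A-exp=-1, loops=2, term = A^-1 * d^1
  state 11100: A-exp=+1, loops=1, term = A^1 * d^0
  state 11101: A-exp=-1, loops=2, term = A^-1 * d^1
  state 11110: A-exp=-1, loops=2, term = A^-1 * d^1
  state 11111: A-exp=-3, loops=1, term = A^-3 * d^0
Collect the terms by A-exponent (count of states per loop number):
Powers of d = -A^2 - A^-2: d^2 = A^4 + 2 + A^-4; d^3 = -A^6 - 3*A^2 - 3*A^-2 - A^-6.
  A^5 * (d^2) = A^9 + 2*A^5 + A
  A^3 * (4*d + d^3) = -A^9 - 7*A^5 - 7*A - A^-3
  A^1 * (4 + 6*d^2) = 6*A^5 + 16*A + 6*A^-3
  A^-1 * (8*d + 2*d^3) = -2*A^5 - 14*A - 14*A^-3 - 2*A^-7
  A^-3 * (1 + 4*d^2) = 4*A + 9*A^-3 + 4*A^-7
  A^-5 * (d) = -A^-3 - A^-7
Summing the groups: <K> = -A^5 - A^-3 + A^-7
Normalise by the writhe: (-A^3)^(-w) = (-A^3)^(-3) = -A^-9, so f(A) = -A^-9 * <K> = A^-4 + A^-12 - A^-16.
Substitute A = t^(-1/4), i.e. A^e → t^(-e/4): V(t) = -t^4 + t^3 + t

Answer: -t^4 + t^3 + t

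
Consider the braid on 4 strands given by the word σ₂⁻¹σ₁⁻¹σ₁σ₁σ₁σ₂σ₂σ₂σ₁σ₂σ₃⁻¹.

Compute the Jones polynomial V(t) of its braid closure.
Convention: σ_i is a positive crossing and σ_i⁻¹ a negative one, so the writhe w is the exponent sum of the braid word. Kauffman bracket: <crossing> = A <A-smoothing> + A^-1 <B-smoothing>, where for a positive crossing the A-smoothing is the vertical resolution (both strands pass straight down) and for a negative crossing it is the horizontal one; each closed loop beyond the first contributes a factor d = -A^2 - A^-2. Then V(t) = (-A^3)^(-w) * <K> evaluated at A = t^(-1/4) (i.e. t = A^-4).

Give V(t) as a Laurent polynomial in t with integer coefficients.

t^8 - 2*t^7 + t^6 - 2*t^5 + 2*t^4 + t^2

Derivation:
The presented braid s2^-1 s1^-1 s1 s1 s1 s2 s2 s2 s1 s2 s3^-1 on 4 strands reduces by inverse Markov moves (closure unchanged at each step):
  Destabilize: the word has the form β·s3^-1 where s3^-1 occurs only as the final letter (β ∈ B_3); drop it and the last strand → 3 strands.
  Deconjugate: the word is γ·β·γ⁻¹ with γ = s2^-1 s1^-1 (prefix) and γ⁻¹ = s1 s2 (suffix); strip both.
Reduced to β = s1 s1 s1 s2 s2 s2 on 3 strands, 6 crossings.
Compute on β:
Braid: s1 s1 s1 s2 s2 s2 on 3 strands, 6 crossings.
Writhe w = (#positive) - (#negative) = 6 - 0 = 6.
Enumerate smoothing states for the bracket polynomial. There are 2^6 = 64 states.
Each crossing splits two ways (0=vertical, 1=horizontal). The state's weight is A^(#A-smoothings - #B-smoothings) * d^(loops - 1).
Tabulate the states by total A-exponent and number of loops L (A-exp: L × count):
  A^6: L=3 ×1
  A^4: L=2 ×6
  A^2: L=1 ×9, L=3 ×6
  A^0: L=2 ×18, L=4 ×2
  A^-2: L=3 ×15
  A^-4: L=4 ×6
  A^-6: L=5 ×1
Each group contributes A^e * Σ count * d^(L-1):
Powers of d = -A^2 - A^-2: d^2 = A^4 + 2 + A^-4; d^3 = -A^6 - 3*A^2 - 3*A^-2 - A^-6; d^4 = A^8 + 4*A^4 + 6 + 4*A^-4 + A^-8.
  A^6 * (d^2) = A^10 + 2*A^6 + A^2
  A^4 * (6*d) = -6*A^6 - 6*A^2
  A^2 * (9 + 6*d^2) = 6*A^6 + 21*A^2 + 6*A^-2
  A^0 * (18*d + 2*d^3) = -2*A^6 - 24*A^2 - 24*A^-2 - 2*A^-6
  A^-2 * (15*d^2) = 15*A^2 + 30*A^-2 + 15*A^-6
  A^-4 * (6*d^3) = -6*A^2 - 18*A^-2 - 18*A^-6 - 6*A^-10
  A^-6 * (d^4) = A^2 + 4*A^-2 + 6*A^-6 + 4*A^-10 + A^-14
Summing the groups: <K> = A^10 + 2*A^2 - 2*A^-2 + A^-6 - 2*A^-10 + A^-14
Normalise by the writhe: (-A^3)^(-w) = (-A^3)^(-6) = A^-18, so f(A) = A^-18 * <K> = A^-8 + 2*A^-16 - 2*A^-20 + A^-24 - 2*A^-28 + A^-32.
Substitute A = t^(-1/4), i.e. A^e → t^(-e/4): V(t) = t^8 - 2*t^7 + t^6 - 2*t^5 + 2*t^4 + t^2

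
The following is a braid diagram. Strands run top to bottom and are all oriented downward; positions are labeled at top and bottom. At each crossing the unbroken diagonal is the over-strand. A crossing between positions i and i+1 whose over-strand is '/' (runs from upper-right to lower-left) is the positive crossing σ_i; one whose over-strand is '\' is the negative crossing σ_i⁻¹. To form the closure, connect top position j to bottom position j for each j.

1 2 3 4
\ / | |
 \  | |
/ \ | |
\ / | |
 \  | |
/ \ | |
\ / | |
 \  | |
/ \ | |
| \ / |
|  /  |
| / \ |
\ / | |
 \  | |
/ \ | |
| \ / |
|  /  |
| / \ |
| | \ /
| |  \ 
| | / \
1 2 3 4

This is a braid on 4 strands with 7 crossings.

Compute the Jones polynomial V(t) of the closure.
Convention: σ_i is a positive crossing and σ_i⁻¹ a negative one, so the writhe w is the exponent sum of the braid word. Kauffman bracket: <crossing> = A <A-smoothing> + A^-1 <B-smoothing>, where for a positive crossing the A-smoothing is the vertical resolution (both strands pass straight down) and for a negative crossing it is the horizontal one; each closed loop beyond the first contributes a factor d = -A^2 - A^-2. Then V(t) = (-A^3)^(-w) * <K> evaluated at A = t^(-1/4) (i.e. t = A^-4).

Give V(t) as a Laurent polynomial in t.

t - 1 + 2*t^-1 - 2*t^-2 + 2*t^-3 - 2*t^-4 + t^-5

Derivation:
Reading the diagram top to bottom ('/'-over between positions i,i+1 = s_i, '\'-over = s_i^-1): braid word = s1^-1 s1^-1 s1^-1 s2 s1^-1 s2 s3^-1.
The presented braid s1^-1 s1^-1 s1^-1 s2 s1^-1 s2 s3^-1 on 4 strands reduces by inverse Markov moves (closure unchanged at each step):
  Destabilize: the word has the form β·s3^-1 where s3^-1 occurs only as the final letter (β ∈ B_3); drop it and the last strand → 3 strands.
Reduced to β = s1^-1 s1^-1 s1^-1 s2 s1^-1 s2 on 3 strands, 6 crossings.
Compute on β:
Braid: s1^-1 s1^-1 s1^-1 s2 s1^-1 s2 on 3 strands, 6 crossings.
Writhe w = (#positive) - (#negative) = 2 - 4 = -2.
Enumerate smoothing states for the bracket polynomial. There are 2^6 = 64 states.
For each crossing: s=0 is the vertical smoothing, s=1 horizontal. Crossing k contributes A^(sign_k * (1 - 2*s_k)); loop factor d = -A^2 - A^-2.
Tabulate the states by total A-exponent and number of loops L (A-exp: L × count):
  A^6: L=5 ×1
  A^4: L=4 ×6
  A^2: L=3 ×15
  A^0: L=2 ×19, L=4 ×1
  A^-2: L=1 ×11, L=3 ×4
  A^-4: L=2 ×6
  A^-6: L=3 ×1
Each group contributes A^e * Σ count * d^(L-1):
Powers of d = -A^2 - A^-2: d^2 = A^4 + 2 + A^-4; d^3 = -A^6 - 3*A^2 - 3*A^-2 - A^-6; d^4 = A^8 + 4*A^4 + 6 + 4*A^-4 + A^-8.
  A^6 * (d^4) = A^14 + 4*A^10 + 6*A^6 + 4*A^2 + A^-2
  A^4 * (6*d^3) = -6*A^10 - 18*A^6 - 18*A^2 - 6*A^-2
  A^2 * (15*d^2) = 15*A^6 + 30*A^2 + 15*A^-2
  A^0 * (19*d + d^3) = -A^6 - 22*A^2 - 22*A^-2 - A^-6
  A^-2 * (11 + 4*d^2) = 4*A^2 + 19*A^-2 + 4*A^-6
  A^-4 * (6*d) = -6*A^-2 - 6*A^-6
  A^-6 * (d^2) = A^-2 + 2*A^-6 + A^-10
Summing the groups: <K> = A^14 - 2*A^10 + 2*A^6 - 2*A^2 + 2*A^-2 - A^-6 + A^-10
Normalise by the writhe: (-A^3)^(-w) = (-A^3)^(2) = A^6, so f(A) = A^6 * <K> = A^20 - 2*A^16 + 2*A^12 - 2*A^8 + 2*A^4 - 1 + A^-4.
Substitute A = t^(-1/4), i.e. A^e → t^(-e/4): V(t) = t - 1 + 2*t^-1 - 2*t^-2 + 2*t^-3 - 2*t^-4 + t^-5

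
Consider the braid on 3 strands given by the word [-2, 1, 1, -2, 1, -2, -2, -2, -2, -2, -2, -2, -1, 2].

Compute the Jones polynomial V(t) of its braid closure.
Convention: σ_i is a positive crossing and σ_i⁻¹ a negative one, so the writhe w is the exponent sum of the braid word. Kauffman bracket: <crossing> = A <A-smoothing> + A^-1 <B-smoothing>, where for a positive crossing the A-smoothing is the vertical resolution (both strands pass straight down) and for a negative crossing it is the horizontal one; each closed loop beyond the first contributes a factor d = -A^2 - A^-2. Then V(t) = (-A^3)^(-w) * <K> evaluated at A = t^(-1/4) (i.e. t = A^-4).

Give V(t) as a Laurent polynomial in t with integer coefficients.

t^-1 - t^-2 + 2*t^-3 - 2*t^-4 + 3*t^-5 - 3*t^-6 + 3*t^-7 - 3*t^-8 + 2*t^-9 - 2*t^-10 + t^-11

Derivation:
The presented braid s2^-1 s1 s1 s2^-1 s1 s2^-1 s2^-1 s2^-1 s2^-1 s2^-1 s2^-1 s2^-1 s1^-1 s2 on 3 strands reduces by inverse Markov moves (closure unchanged at each step):
  Deconjugate: the word is γ·β·γ⁻¹ with γ = s2^-1 s1 (prefix) and γ⁻¹ = s1^-1 s2 (suffix); strip both.
Reduced to β = s1 s2^-1 s1 s2^-1 s2^-1 s2^-1 s2^-1 s2^-1 s2^-1 s2^-1 on 3 strands, 10 crossings.
Compute on β:
Braid: s1 s2^-1 s1 s2^-1 s2^-1 s2^-1 s2^-1 s2^-1 s2^-1 s2^-1 on 3 strands, 10 crossings.
Writhe w = (#positive) - (#negative) = 2 - 8 = -6.
State-sum expansion of <K>. There are 2^10 = 1024 states.
Each crossing splits two ways (0=vertical, 1=horizontal). The state's weight is A^(#A-smoothings - #B-smoothings) * d^(loops - 1).
Tabulate the states by total A-exponent and number of loops L (A-exp: L × count):
  A^10: L=9 ×1
  A^8: L=8 ×10
  A^6: L=7 ×45
  A^4: L=6 ×119, L=8 ×1
  A^2: L=5 ×203, L=7 ×7
  A^0: L=4 ×231, L=6 ×21
  A^-2: L=3 ×175, L=5 ×35
  A^-4: L=2 ×85, L=4 ×35
  A^-6: L=1 ×23, L=3 ×22
  A^-8: L=2 ×10
  A^-10: L=3 ×1
Each group contributes A^e * Σ count * d^(L-1):
Powers of d = -A^2 - A^-2: d^2 = A^4 + 2 + A^-4; d^3 = -A^6 - 3*A^2 - 3*A^-2 - A^-6; d^4 = A^8 + 4*A^4 + 6 + 4*A^-4 + A^-8; d^5 = -A^10 - 5*A^6 - 10*A^2 - 10*A^-2 - 5*A^-6 - A^-10; d^6 = A^12 + 6*A^8 + 15*A^4 + 20 + 15*A^-4 + 6*A^-8 + A^-12; d^7 = -A^14 - 7*A^10 - 21*A^6 - 35*A^2 - 35*A^-2 - 21*A^-6 - 7*A^-10 - A^-14; d^8 = A^16 + 8*A^12 + 28*A^8 + 56*A^4 + 70 + 56*A^-4 + 28*A^-8 + 8*A^-12 + A^-16.
  A^10 * (d^8) = A^26 + 8*A^22 + 28*A^18 + 56*A^14 + 70*A^10 + 56*A^6 + 28*A^2 + 8*A^-2 + A^-6
  A^8 * (10*d^7) = -10*A^22 - 70*A^18 - 210*A^14 - 350*A^10 - 350*A^6 - 210*A^2 - 70*A^-2 - 10*A^-6
  A^6 * (45*d^6) = 45*A^18 + 270*A^14 + 675*A^10 + 900*A^6 + 675*A^2 + 270*A^-2 + 45*A^-6
  A^4 * (119*d^5 + d^7) = -A^18 - 126*A^14 - 616*A^10 - 1225*A^6 - 1225*A^2 - 616*A^-2 - 126*A^-6 - A^-10
  A^2 * (203*d^4 + 7*d^6) = 7*A^14 + 245*A^10 + 917*A^6 + 1358*A^2 + 917*A^-2 + 245*A^-6 + 7*A^-10
  A^0 * (231*d^3 + 21*d^5) = -21*A^10 - 336*A^6 - 903*A^2 - 903*A^-2 - 336*A^-6 - 21*A^-10
  A^-2 * (175*d^2 + 35*d^4) = 35*A^6 + 315*A^2 + 560*A^-2 + 315*A^-6 + 35*A^-10
  A^-4 * (85*d + 35*d^3) = -35*A^2 - 190*A^-2 - 190*A^-6 - 35*A^-10
  A^-6 * (23 + 22*d^2) = 22*A^-2 + 67*A^-6 + 22*A^-10
  A^-8 * (10*d) = -10*A^-6 - 10*A^-10
  A^-10 * (d^2) = A^-6 + 2*A^-10 + A^-14
Summing the groups: <K> = A^26 - 2*A^22 + 2*A^18 - 3*A^14 + 3*A^10 - 3*A^6 + 3*A^2 - 2*A^-2 + 2*A^-6 - A^-10 + A^-14
Normalise by the writhe: (-A^3)^(-w) = (-A^3)^(6) = A^18, so f(A) = A^18 * <K> = A^44 - 2*A^40 + 2*A^36 - 3*A^32 + 3*A^28 - 3*A^24 + 3*A^20 - 2*A^16 + 2*A^12 - A^8 + A^4.
Substitute A = t^(-1/4), i.e. A^e → t^(-e/4): V(t) = t^-1 - t^-2 + 2*t^-3 - 2*t^-4 + 3*t^-5 - 3*t^-6 + 3*t^-7 - 3*t^-8 + 2*t^-9 - 2*t^-10 + t^-11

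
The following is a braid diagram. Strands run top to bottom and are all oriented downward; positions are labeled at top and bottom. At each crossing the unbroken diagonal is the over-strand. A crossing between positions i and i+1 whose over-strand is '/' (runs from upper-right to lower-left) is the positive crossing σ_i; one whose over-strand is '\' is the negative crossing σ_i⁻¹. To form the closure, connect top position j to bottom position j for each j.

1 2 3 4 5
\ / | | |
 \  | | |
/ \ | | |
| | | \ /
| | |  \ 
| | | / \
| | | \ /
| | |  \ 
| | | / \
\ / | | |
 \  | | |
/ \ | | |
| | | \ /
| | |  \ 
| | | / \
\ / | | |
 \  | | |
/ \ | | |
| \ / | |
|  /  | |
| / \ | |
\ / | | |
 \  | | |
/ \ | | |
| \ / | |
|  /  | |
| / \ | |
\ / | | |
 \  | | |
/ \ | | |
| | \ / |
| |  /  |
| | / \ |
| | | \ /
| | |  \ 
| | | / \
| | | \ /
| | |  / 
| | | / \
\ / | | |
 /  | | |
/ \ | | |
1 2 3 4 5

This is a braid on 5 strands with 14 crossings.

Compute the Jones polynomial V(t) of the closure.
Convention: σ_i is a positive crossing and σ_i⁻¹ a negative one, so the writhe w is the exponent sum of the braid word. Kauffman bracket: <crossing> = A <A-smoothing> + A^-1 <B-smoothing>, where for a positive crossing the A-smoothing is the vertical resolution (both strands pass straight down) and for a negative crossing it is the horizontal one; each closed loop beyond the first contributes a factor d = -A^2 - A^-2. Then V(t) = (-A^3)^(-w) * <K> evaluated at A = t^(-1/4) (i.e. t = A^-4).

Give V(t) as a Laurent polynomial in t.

1 - t^-1 + 3*t^-2 - 4*t^-3 + 5*t^-4 - 6*t^-5 + 5*t^-6 - 4*t^-7 + 3*t^-8 - t^-9

Derivation:
Reading the diagram top to bottom ('/'-over between positions i,i+1 = s_i, '\'-over = s_i^-1): braid word = s1^-1 s4^-1 s4^-1 s1^-1 s4^-1 s1^-1 s2 s1^-1 s2 s1^-1 s3 s4^-1 s4 s1.
The presented braid s1^-1 s4^-1 s4^-1 s1^-1 s4^-1 s1^-1 s2 s1^-1 s2 s1^-1 s3 s4^-1 s4 s1 on 5 strands reduces by inverse Markov moves (closure unchanged at each step):
  Deconjugate: the word is γ·β·γ⁻¹ with γ = s1^-1 (prefix) and γ⁻¹ = s1 (suffix); strip both.
  Deconjugate: the word is γ·β·γ⁻¹ with γ = s4^-1 (prefix) and γ⁻¹ = s4 (suffix); strip both.
Reduced to β = s4^-1 s1^-1 s4^-1 s1^-1 s2 s1^-1 s2 s1^-1 s3 s4^-1 on 5 strands, 10 crossings.
Compute on β:
Braid: s4^-1 s1^-1 s4^-1 s1^-1 s2 s1^-1 s2 s1^-1 s3 s4^-1 on 5 strands, 10 crossings.
Writhe w = (#positive) - (#negative) = 3 - 7 = -4.
Computing the Kauffman bracket via state sum. There are 2^10 = 1024 states.
Smooth each crossing (0=||, 1=⌣⌢); contribution A^(Σ sign_k(1-2s_k)) * d^(L-1).
Tabulate the states by total A-exponent and number of loops L (A-exp: L × count):
  A^10: L=8 ×1
  A^8: L=7 ×10
  A^6: L=6 ×45
  A^4: L=5 ×118, L=7 ×2
  A^2: L=4 ×195, L=6 ×15
  A^0: L=3 ×203, L=5 ×49
  A^-2: L=2 ×123, L=4 ×85, L=6 ×2
  A^-4: L=1 ×33, L=3 ×78, L=5 ×9
  A^-6: L=2 ×29, L=4 ×16
  A^-8: L=3 ×9, L=5 ×1
  A^-10: L=4 ×1
Each group contributes A^e * Σ count * d^(L-1):
Powers of d = -A^2 - A^-2: d^2 = A^4 + 2 + A^-4; d^3 = -A^6 - 3*A^2 - 3*A^-2 - A^-6; d^4 = A^8 + 4*A^4 + 6 + 4*A^-4 + A^-8; d^5 = -A^10 - 5*A^6 - 10*A^2 - 10*A^-2 - 5*A^-6 - A^-10; d^6 = A^12 + 6*A^8 + 15*A^4 + 20 + 15*A^-4 + 6*A^-8 + A^-12; d^7 = -A^14 - 7*A^10 - 21*A^6 - 35*A^2 - 35*A^-2 - 21*A^-6 - 7*A^-10 - A^-14.
  A^10 * (d^7) = -A^24 - 7*A^20 - 21*A^16 - 35*A^12 - 35*A^8 - 21*A^4 - 7 - A^-4
  A^8 * (10*d^6) = 10*A^20 + 60*A^16 + 150*A^12 + 200*A^8 + 150*A^4 + 60 + 10*A^-4
  A^6 * (45*d^5) = -45*A^16 - 225*A^12 - 450*A^8 - 450*A^4 - 225 - 45*A^-4
  A^4 * (118*d^4 + 2*d^6) = 2*A^16 + 130*A^12 + 502*A^8 + 748*A^4 + 502 + 130*A^-4 + 2*A^-8
  A^2 * (195*d^3 + 15*d^5) = -15*A^12 - 270*A^8 - 735*A^4 - 735 - 270*A^-4 - 15*A^-8
  A^0 * (203*d^2 + 49*d^4) = 49*A^8 + 399*A^4 + 700 + 399*A^-4 + 49*A^-8
  A^-2 * (123*d + 85*d^3 + 2*d^5) = -2*A^8 - 95*A^4 - 398 - 398*A^-4 - 95*A^-8 - 2*A^-12
  A^-4 * (33 + 78*d^2 + 9*d^4) = 9*A^4 + 114 + 243*A^-4 + 114*A^-8 + 9*A^-12
  A^-6 * (29*d + 16*d^3) = -16 - 77*A^-4 - 77*A^-8 - 16*A^-12
  A^-8 * (9*d^2 + d^4) = 1 + 13*A^-4 + 24*A^-8 + 13*A^-12 + A^-16
  A^-10 * (d^3) = -A^-4 - 3*A^-8 - 3*A^-12 - A^-16
Summing the groups: <K> = -A^24 + 3*A^20 - 4*A^16 + 5*A^12 - 6*A^8 + 5*A^4 - 4 + 3*A^-4 - A^-8 + A^-12
Normalise by the writhe: (-A^3)^(-w) = (-A^3)^(4) = A^12, so f(A) = A^12 * <K> = -A^36 + 3*A^32 - 4*A^28 + 5*A^24 - 6*A^20 + 5*A^16 - 4*A^12 + 3*A^8 - A^4 + 1.
Substitute A = t^(-1/4), i.e. A^e → t^(-e/4): V(t) = 1 - t^-1 + 3*t^-2 - 4*t^-3 + 5*t^-4 - 6*t^-5 + 5*t^-6 - 4*t^-7 + 3*t^-8 - t^-9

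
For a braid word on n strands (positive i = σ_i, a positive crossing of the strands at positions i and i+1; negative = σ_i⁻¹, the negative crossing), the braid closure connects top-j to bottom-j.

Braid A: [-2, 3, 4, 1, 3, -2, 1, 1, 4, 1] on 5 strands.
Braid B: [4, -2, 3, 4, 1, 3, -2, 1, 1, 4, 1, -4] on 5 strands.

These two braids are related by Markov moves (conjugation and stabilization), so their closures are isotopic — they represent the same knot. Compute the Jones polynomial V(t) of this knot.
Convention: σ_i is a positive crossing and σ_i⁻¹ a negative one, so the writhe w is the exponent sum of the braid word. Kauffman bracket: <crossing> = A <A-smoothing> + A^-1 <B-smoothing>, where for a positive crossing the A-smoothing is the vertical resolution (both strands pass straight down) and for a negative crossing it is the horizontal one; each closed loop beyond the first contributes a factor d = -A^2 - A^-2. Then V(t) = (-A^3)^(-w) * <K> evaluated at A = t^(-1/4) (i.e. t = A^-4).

-t^9 + 3*t^8 - 4*t^7 + 5*t^6 - 6*t^5 + 5*t^4 - 4*t^3 + 3*t^2 - t + 1

Derivation:
Markov-equivalent braids have isotopic closures, hence identical knot invariants. Strip the Markov moves from each word to reach a common short braid β, then compute V(t) once on β.
Braid A: s2^-1 s3 s4 s1 s3 s2^-1 s1 s1 s4 s1 on 5 strands has no conjugating prefix/suffix or stabilization to strip; take β = s2^-1 s3 s4 s1 s3 s2^-1 s1 s1 s4 s1.
Braid B: s4 s2^-1 s3 s4 s1 s3 s2^-1 s1 s1 s4 s1 s4^-1 on 5 strands reduces by inverse Markov moves (closure unchanged at each step):
  Deconjugate: the word is γ·β·γ⁻¹ with γ = s4 (prefix) and γ⁻¹ = s4^-1 (suffix); strip both.
Reduced to β = s2^-1 s3 s4 s1 s3 s2^-1 s1 s1 s4 s1 on 5 strands, 10 crossings.
Both give the same β = s2^-1 s3 s4 s1 s3 s2^-1 s1 s1 s4 s1 on 5 strands, so one state sum suffices:
Braid: s2^-1 s3 s4 s1 s3 s2^-1 s1 s1 s4 s1 on 5 strands, 10 crossings.
Writhe w = (#positive) - (#negative) = 8 - 2 = 6.
State-sum expansion of <K>. There are 2^10 = 1024 states.
For each crossing: s=0 is the vertical smoothing, s=1 horizontal. Crossing k contributes A^(sign_k * (1 - 2*s_k)); loop factor d = -A^2 - A^-2.
Tabulate the states by total A-exponent and number of loops L (A-exp: L × count):
  A^10: L=5 ×1
  A^8: L=4 ×10
  A^6: L=3 ×39, L=5 ×6
  A^4: L=2 ×68, L=4 ×51, L=6 ×1
  A^2: L=1 ×44, L=3 ×139, L=5 ×27
  A^0: L=2 ×126, L=4 ×118, L=6 ×8
  A^-2: L=1 ×11, L=3 ×140, L=5 ×58, L=7 ×1
  A^-4: L=2 ×19, L=4 ×85, L=6 ×16
  A^-6: L=3 ×15, L=5 ×28, L=7 ×2
  A^-8: L=4 ×6, L=6 ×4
  A^-10: L=5 ×1
Each group contributes A^e * Σ count * d^(L-1):
Powers of d = -A^2 - A^-2: d^2 = A^4 + 2 + A^-4; d^3 = -A^6 - 3*A^2 - 3*A^-2 - A^-6; d^4 = A^8 + 4*A^4 + 6 + 4*A^-4 + A^-8; d^5 = -A^10 - 5*A^6 - 10*A^2 - 10*A^-2 - 5*A^-6 - A^-10; d^6 = A^12 + 6*A^8 + 15*A^4 + 20 + 15*A^-4 + 6*A^-8 + A^-12.
  A^10 * (d^4) = A^18 + 4*A^14 + 6*A^10 + 4*A^6 + A^2
  A^8 * (10*d^3) = -10*A^14 - 30*A^10 - 30*A^6 - 10*A^2
  A^6 * (39*d^2 + 6*d^4) = 6*A^14 + 63*A^10 + 114*A^6 + 63*A^2 + 6*A^-2
  A^4 * (68*d + 51*d^3 + d^5) = -A^14 - 56*A^10 - 231*A^6 - 231*A^2 - 56*A^-2 - A^-6
  A^2 * (44 + 139*d^2 + 27*d^4) = 27*A^10 + 247*A^6 + 484*A^2 + 247*A^-2 + 27*A^-6
  A^0 * (126*d + 118*d^3 + 8*d^5) = -8*A^10 - 158*A^6 - 560*A^2 - 560*A^-2 - 158*A^-6 - 8*A^-10
  A^-2 * (11 + 140*d^2 + 58*d^4 + d^6) = A^10 + 64*A^6 + 387*A^2 + 659*A^-2 + 387*A^-6 + 64*A^-10 + A^-14
  A^-4 * (19*d + 85*d^3 + 16*d^5) = -16*A^6 - 165*A^2 - 434*A^-2 - 434*A^-6 - 165*A^-10 - 16*A^-14
  A^-6 * (15*d^2 + 28*d^4 + 2*d^6) = 2*A^6 + 40*A^2 + 157*A^-2 + 238*A^-6 + 157*A^-10 + 40*A^-14 + 2*A^-18
  A^-8 * (6*d^3 + 4*d^5) = -4*A^2 - 26*A^-2 - 58*A^-6 - 58*A^-10 - 26*A^-14 - 4*A^-18
  A^-10 * (d^4) = A^-2 + 4*A^-6 + 6*A^-10 + 4*A^-14 + A^-18
Summing the groups: <K> = A^18 - A^14 + 3*A^10 - 4*A^6 + 5*A^2 - 6*A^-2 + 5*A^-6 - 4*A^-10 + 3*A^-14 - A^-18
Normalise by the writhe: (-A^3)^(-w) = (-A^3)^(-6) = A^-18, so f(A) = A^-18 * <K> = 1 - A^-4 + 3*A^-8 - 4*A^-12 + 5*A^-16 - 6*A^-20 + 5*A^-24 - 4*A^-28 + 3*A^-32 - A^-36.
Substitute A = t^(-1/4), i.e. A^e → t^(-e/4): V(t) = -t^9 + 3*t^8 - 4*t^7 + 5*t^6 - 6*t^5 + 5*t^4 - 4*t^3 + 3*t^2 - t + 1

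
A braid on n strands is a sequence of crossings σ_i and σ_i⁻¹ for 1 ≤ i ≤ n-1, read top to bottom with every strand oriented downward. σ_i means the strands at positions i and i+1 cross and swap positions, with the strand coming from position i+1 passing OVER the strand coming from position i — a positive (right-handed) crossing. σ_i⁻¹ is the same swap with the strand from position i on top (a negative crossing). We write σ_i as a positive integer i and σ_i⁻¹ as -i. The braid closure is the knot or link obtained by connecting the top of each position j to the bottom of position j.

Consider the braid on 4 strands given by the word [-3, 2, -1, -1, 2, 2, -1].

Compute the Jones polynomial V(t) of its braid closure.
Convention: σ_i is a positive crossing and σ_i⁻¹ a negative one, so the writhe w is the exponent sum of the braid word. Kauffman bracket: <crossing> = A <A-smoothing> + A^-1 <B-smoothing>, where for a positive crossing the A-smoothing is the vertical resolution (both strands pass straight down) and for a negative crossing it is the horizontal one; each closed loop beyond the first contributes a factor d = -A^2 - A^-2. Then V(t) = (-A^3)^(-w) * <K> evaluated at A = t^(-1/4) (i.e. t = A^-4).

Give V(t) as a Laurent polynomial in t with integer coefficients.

-t^3 + 2*t^2 - 2*t + 3 - 2*t^-1 + 2*t^-2 - t^-3

Derivation:
Braid: s3^-1 s2 s1^-1 s1^-1 s2 s2 s1^-1 on 4 strands, 7 crossings.
Writhe w = (#positive) - (#negative) = 3 - 4 = -1.
Computing the Kauffman bracket via state sum. There are 2^7 = 128 states.
Each crossing splits two ways (0=vertical, 1=horizontal). The state's weight is A^(#A-smoothings - #B-smoothings) * d^(loops - 1).
Tabulate the states by total A-exponent and number of loops L (A-exp: L × count):
  A^7: L=4 ×1
  A^5: L=3 ×6, L=5 ×1
  A^3: L=2 ×14, L=4 ×7
  A^1: L=1 ×13, L=3 ×21, L=5 ×1
  A^-1: L=2 ×27, L=4 ×8
  A^-3: L=3 ×20, L=5 ×1
  A^-5: L=4 ×7
  A^-7: L=5 ×1
Each group contributes A^e * Σ count * d^(L-1):
Powers of d = -A^2 - A^-2: d^2 = A^4 + 2 + A^-4; d^3 = -A^6 - 3*A^2 - 3*A^-2 - A^-6; d^4 = A^8 + 4*A^4 + 6 + 4*A^-4 + A^-8.
  A^7 * (d^3) = -A^13 - 3*A^9 - 3*A^5 - A
  A^5 * (6*d^2 + d^4) = A^13 + 10*A^9 + 18*A^5 + 10*A + A^-3
  A^3 * (14*d + 7*d^3) = -7*A^9 - 35*A^5 - 35*A - 7*A^-3
  A^1 * (13 + 21*d^2 + d^4) = A^9 + 25*A^5 + 61*A + 25*A^-3 + A^-7
  A^-1 * (27*d + 8*d^3) = -8*A^5 - 51*A - 51*A^-3 - 8*A^-7
  A^-3 * (20*d^2 + d^4) = A^5 + 24*A + 46*A^-3 + 24*A^-7 + A^-11
  A^-5 * (7*d^3) = -7*A - 21*A^-3 - 21*A^-7 - 7*A^-11
  A^-7 * (d^4) = A + 4*A^-3 + 6*A^-7 + 4*A^-11 + A^-15
Summing the groups: <K> = A^9 - 2*A^5 + 2*A - 3*A^-3 + 2*A^-7 - 2*A^-11 + A^-15
Normalise by the writhe: (-A^3)^(-w) = (-A^3)^(1) = -A^3, so f(A) = -A^3 * <K> = -A^12 + 2*A^8 - 2*A^4 + 3 - 2*A^-4 + 2*A^-8 - A^-12.
Substitute A = t^(-1/4), i.e. A^e → t^(-e/4): V(t) = -t^3 + 2*t^2 - 2*t + 3 - 2*t^-1 + 2*t^-2 - t^-3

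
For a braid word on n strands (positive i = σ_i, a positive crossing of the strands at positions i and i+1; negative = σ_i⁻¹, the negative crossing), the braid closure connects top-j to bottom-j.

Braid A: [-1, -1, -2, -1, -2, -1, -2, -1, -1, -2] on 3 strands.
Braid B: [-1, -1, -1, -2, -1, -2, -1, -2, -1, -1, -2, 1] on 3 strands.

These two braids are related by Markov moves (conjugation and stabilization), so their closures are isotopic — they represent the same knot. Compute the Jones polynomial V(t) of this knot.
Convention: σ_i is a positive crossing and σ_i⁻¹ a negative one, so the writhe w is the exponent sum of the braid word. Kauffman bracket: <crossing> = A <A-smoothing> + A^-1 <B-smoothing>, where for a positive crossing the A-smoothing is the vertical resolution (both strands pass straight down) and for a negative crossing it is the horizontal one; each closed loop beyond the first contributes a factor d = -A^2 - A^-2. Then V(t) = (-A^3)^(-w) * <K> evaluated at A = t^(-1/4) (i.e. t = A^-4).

Markov-equivalent braids have isotopic closures, hence identical knot invariants. Strip the Markov moves from each word to reach a common short braid β, then compute V(t) once on β.
Braid A: s1^-1 s1^-1 s2^-1 s1^-1 s2^-1 s1^-1 s2^-1 s1^-1 s1^-1 s2^-1 on 3 strands has no conjugating prefix/suffix or stabilization to strip; take β = s1^-1 s1^-1 s2^-1 s1^-1 s2^-1 s1^-1 s2^-1 s1^-1 s1^-1 s2^-1.
Braid B: s1^-1 s1^-1 s1^-1 s2^-1 s1^-1 s2^-1 s1^-1 s2^-1 s1^-1 s1^-1 s2^-1 s1 on 3 strands reduces by inverse Markov moves (closure unchanged at each step):
  Deconjugate: the word is γ·β·γ⁻¹ with γ = s1^-1 (prefix) and γ⁻¹ = s1 (suffix); strip both.
Reduced to β = s1^-1 s1^-1 s2^-1 s1^-1 s2^-1 s1^-1 s2^-1 s1^-1 s1^-1 s2^-1 on 3 strands, 10 crossings.
Both give the same β = s1^-1 s1^-1 s2^-1 s1^-1 s2^-1 s1^-1 s2^-1 s1^-1 s1^-1 s2^-1 on 3 strands, so one state sum suffices:
Braid: s1^-1 s1^-1 s2^-1 s1^-1 s2^-1 s1^-1 s2^-1 s1^-1 s1^-1 s2^-1 on 3 strands, 10 crossings.
Writhe w = (#positive) - (#negative) = 0 - 10 = -10.
Enumerate smoothing states for the bracket polynomial. There are 2^10 = 1024 states.
For each crossing: s=0 is the vertical smoothing, s=1 horizontal. Crossing k contributes A^(sign_k * (1 - 2*s_k)); loop factor d = -A^2 - A^-2.
Tabulate the states by total A-exponent and number of loops L (A-exp: L × count):
  A^10: L=3 ×1
  A^8: L=2 ×4, L=4 ×6
  A^6: L=1 ×4, L=3 ×30, L=5 ×11
  A^4: L=2 ×48, L=4 ×65, L=6 ×7
  A^2: L=1 ×24, L=3 ×140, L=5 ×45, L=7 ×1
  A^0: L=2 ×129, L=4 ×117, L=6 ×6
  A^-2: L=1 ×43, L=3 ×151, L=5 ×16
  A^-4: L=2 ×96, L=4 ×24
  A^-6: L=1 ×24, L=3 ×21
  A^-8: L=2 ×10
  A^-10: L=3 ×1
Each group contributes A^e * Σ count * d^(L-1):
Powers of d = -A^2 - A^-2: d^2 = A^4 + 2 + A^-4; d^3 = -A^6 - 3*A^2 - 3*A^-2 - A^-6; d^4 = A^8 + 4*A^4 + 6 + 4*A^-4 + A^-8; d^5 = -A^10 - 5*A^6 - 10*A^2 - 10*A^-2 - 5*A^-6 - A^-10; d^6 = A^12 + 6*A^8 + 15*A^4 + 20 + 15*A^-4 + 6*A^-8 + A^-12.
  A^10 * (d^2) = A^14 + 2*A^10 + A^6
  A^8 * (4*d + 6*d^3) = -6*A^14 - 22*A^10 - 22*A^6 - 6*A^2
  A^6 * (4 + 30*d^2 + 11*d^4) = 11*A^14 + 74*A^10 + 130*A^6 + 74*A^2 + 11*A^-2
  A^4 * (48*d + 65*d^3 + 7*d^5) = -7*A^14 - 100*A^10 - 313*A^6 - 313*A^2 - 100*A^-2 - 7*A^-6
  A^2 * (24 + 140*d^2 + 45*d^4 + d^6) = A^14 + 51*A^10 + 335*A^6 + 594*A^2 + 335*A^-2 + 51*A^-6 + A^-10
  A^0 * (129*d + 117*d^3 + 6*d^5) = -6*A^10 - 147*A^6 - 540*A^2 - 540*A^-2 - 147*A^-6 - 6*A^-10
  A^-2 * (43 + 151*d^2 + 16*d^4) = 16*A^6 + 215*A^2 + 441*A^-2 + 215*A^-6 + 16*A^-10
  A^-4 * (96*d + 24*d^3) = -24*A^2 - 168*A^-2 - 168*A^-6 - 24*A^-10
  A^-6 * (24 + 21*d^2) = 21*A^-2 + 66*A^-6 + 21*A^-10
  A^-8 * (10*d) = -10*A^-6 - 10*A^-10
  A^-10 * (d^2) = A^-6 + 2*A^-10 + A^-14
Summing the groups: <K> = -A^10 + A^-6 + A^-14
Normalise by the writhe: (-A^3)^(-w) = (-A^3)^(10) = A^30, so f(A) = A^30 * <K> = -A^40 + A^24 + A^16.
Substitute A = t^(-1/4), i.e. A^e → t^(-e/4): V(t) = t^-4 + t^-6 - t^-10

Answer: t^-4 + t^-6 - t^-10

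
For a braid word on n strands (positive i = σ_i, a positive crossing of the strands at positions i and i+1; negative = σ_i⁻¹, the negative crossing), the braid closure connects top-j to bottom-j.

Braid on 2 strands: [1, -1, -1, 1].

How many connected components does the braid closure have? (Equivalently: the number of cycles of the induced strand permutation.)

Track the strand permutation on 2 strands, starting from identity.
  step 1: s1 swaps positions 1,2 -> [2 1]
  step 2: s1^-1 swaps positions 1,2 -> [1 2]
  step 3: s1^-1 swaps positions 1,2 -> [2 1]
  step 4: s1 swaps positions 1,2 -> [1 2]
Final permutation (position -> original strand): [1 2]
Closure components = cycle count of this permutation = 2.

Answer: 2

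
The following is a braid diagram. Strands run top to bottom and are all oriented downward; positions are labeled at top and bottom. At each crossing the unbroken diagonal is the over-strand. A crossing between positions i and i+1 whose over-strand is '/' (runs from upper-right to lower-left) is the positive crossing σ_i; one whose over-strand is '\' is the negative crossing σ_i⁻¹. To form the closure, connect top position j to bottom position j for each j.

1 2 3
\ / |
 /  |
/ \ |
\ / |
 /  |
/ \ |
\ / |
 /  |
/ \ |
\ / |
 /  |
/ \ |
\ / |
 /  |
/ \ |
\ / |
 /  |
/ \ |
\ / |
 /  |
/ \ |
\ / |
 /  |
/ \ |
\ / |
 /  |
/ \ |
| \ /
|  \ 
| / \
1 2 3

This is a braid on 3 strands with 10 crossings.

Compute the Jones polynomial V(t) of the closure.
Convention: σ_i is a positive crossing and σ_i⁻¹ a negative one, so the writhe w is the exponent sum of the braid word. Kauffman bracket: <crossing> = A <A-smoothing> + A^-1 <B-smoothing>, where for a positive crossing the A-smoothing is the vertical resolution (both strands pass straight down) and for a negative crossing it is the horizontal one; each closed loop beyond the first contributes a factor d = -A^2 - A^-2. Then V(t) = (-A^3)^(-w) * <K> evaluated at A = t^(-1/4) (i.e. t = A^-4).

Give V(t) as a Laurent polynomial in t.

-t^13 + t^12 - t^11 + t^10 - t^9 + t^8 - t^7 + t^6 + t^4

Derivation:
Reading the diagram top to bottom ('/'-over between positions i,i+1 = s_i, '\'-over = s_i^-1): braid word = s1 s1 s1 s1 s1 s1 s1 s1 s1 s2^-1.
The presented braid s1 s1 s1 s1 s1 s1 s1 s1 s1 s2^-1 on 3 strands reduces by inverse Markov moves (closure unchanged at each step):
  Destabilize: the word has the form β·s2^-1 where s2^-1 occurs only as the final letter (β ∈ B_2); drop it and the last strand → 2 strands.
Reduced to β = s1 s1 s1 s1 s1 s1 s1 s1 s1 on 2 strands, 9 crossings.
Compute on β:
Braid: s1 s1 s1 s1 s1 s1 s1 s1 s1 on 2 strands, 9 crossings.
Writhe w = (#positive) - (#negative) = 9 - 0 = 9.
State-sum expansion of <K>. There are 2^9 = 512 states.
For each crossing: s=0 is the vertical smoothing, s=1 horizontal. Crossing k contributes A^(sign_k * (1 - 2*s_k)); loop factor d = -A^2 - A^-2.
Tabulate the states by total A-exponent and number of loops L (A-exp: L × count):
  A^9: L=2 ×1
  A^7: L=1 ×9
  A^5: L=2 ×36
  A^3: L=3 ×84
  A^1: L=4 ×126
  A^-1: L=5 ×126
  A^-3: L=6 ×84
  A^-5: L=7 ×36
  A^-7: L=8 ×9
  A^-9: L=9 ×1
Each group contributes A^e * Σ count * d^(L-1):
Powers of d = -A^2 - A^-2: d^2 = A^4 + 2 + A^-4; d^3 = -A^6 - 3*A^2 - 3*A^-2 - A^-6; d^4 = A^8 + 4*A^4 + 6 + 4*A^-4 + A^-8; d^5 = -A^10 - 5*A^6 - 10*A^2 - 10*A^-2 - 5*A^-6 - A^-10; d^6 = A^12 + 6*A^8 + 15*A^4 + 20 + 15*A^-4 + 6*A^-8 + A^-12; d^7 = -A^14 - 7*A^10 - 21*A^6 - 35*A^2 - 35*A^-2 - 21*A^-6 - 7*A^-10 - A^-14; d^8 = A^16 + 8*A^12 + 28*A^8 + 56*A^4 + 70 + 56*A^-4 + 28*A^-8 + 8*A^-12 + A^-16.
  A^9 * (d) = -A^11 - A^7
  A^7 * (9) = 9*A^7
  A^5 * (36*d) = -36*A^7 - 36*A^3
  A^3 * (84*d^2) = 84*A^7 + 168*A^3 + 84*A^-1
  A^1 * (126*d^3) = -126*A^7 - 378*A^3 - 378*A^-1 - 126*A^-5
  A^-1 * (126*d^4) = 126*A^7 + 504*A^3 + 756*A^-1 + 504*A^-5 + 126*A^-9
  A^-3 * (84*d^5) = -84*A^7 - 420*A^3 - 840*A^-1 - 840*A^-5 - 420*A^-9 - 84*A^-13
  A^-5 * (36*d^6) = 36*A^7 + 216*A^3 + 540*A^-1 + 720*A^-5 + 540*A^-9 + 216*A^-13 + 36*A^-17
  A^-7 * (9*d^7) = -9*A^7 - 63*A^3 - 189*A^-1 - 315*A^-5 - 315*A^-9 - 189*A^-13 - 63*A^-17 - 9*A^-21
  A^-9 * (d^8) = A^7 + 8*A^3 + 28*A^-1 + 56*A^-5 + 70*A^-9 + 56*A^-13 + 28*A^-17 + 8*A^-21 + A^-25
Summing the groups: <K> = -A^11 - A^3 + A^-1 - A^-5 + A^-9 - A^-13 + A^-17 - A^-21 + A^-25
Normalise by the writhe: (-A^3)^(-w) = (-A^3)^(-9) = -A^-27, so f(A) = -A^-27 * <K> = A^-16 + A^-24 - A^-28 + A^-32 - A^-36 + A^-40 - A^-44 + A^-48 - A^-52.
Substitute A = t^(-1/4), i.e. A^e → t^(-e/4): V(t) = -t^13 + t^12 - t^11 + t^10 - t^9 + t^8 - t^7 + t^6 + t^4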